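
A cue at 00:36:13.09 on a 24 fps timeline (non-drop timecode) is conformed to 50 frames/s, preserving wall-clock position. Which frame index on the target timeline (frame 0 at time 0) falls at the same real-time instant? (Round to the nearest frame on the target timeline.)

Source frame index: (0×3600 + 36×60 + 13) × 24 + 9 = 52161.
Real time: 52161 / (24) = 17387/8 s.
Target frame: (17387/8) × (50) = 434675/4 ≈ 108668.750 → 108669.

frame 108669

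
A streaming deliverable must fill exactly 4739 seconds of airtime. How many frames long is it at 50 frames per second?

236950 frames

Frames = 4739 × 50 = 236950.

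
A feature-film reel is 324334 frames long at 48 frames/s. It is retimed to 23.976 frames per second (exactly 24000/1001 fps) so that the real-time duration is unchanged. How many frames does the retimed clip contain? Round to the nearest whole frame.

162005 frames

Frames at target rate = 324334 × (24000/1001) / (48) = 162167000/1001 ≈ 162004.995.
Nearest whole frame: 162005.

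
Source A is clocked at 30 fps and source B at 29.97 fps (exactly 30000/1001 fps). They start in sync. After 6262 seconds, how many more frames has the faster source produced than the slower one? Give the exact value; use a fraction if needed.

A emits 30 × 6262 = 187860 frames; B emits 30000/1001 × 6262 = 187860000/1001.
Difference = 187860/1001 frames (≈ 187.6723); B is behind A.

187860/1001 frames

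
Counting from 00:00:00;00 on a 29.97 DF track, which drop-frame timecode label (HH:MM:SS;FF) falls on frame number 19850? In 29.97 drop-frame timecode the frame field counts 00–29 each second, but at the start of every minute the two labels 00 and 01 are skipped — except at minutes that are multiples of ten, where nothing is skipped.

00:11:02;10

Each 10-minute DF block holds 10 × 60 × 30 − 9 × 2 = 17982 frames. 19850 ÷ 17982 → 1 full block, remainder 1868.
Within the partial block the first minute is 1800 frames and each further minute 1798, so 1 further minute boundary passed. Total skipped labels = 18 × 1 + 2 × 1 = 20.
Non-drop label index = 19850 + 20 = 19870; at 30 labels/s that is 00:11:02:10, i.e. DF 00:11:02;10.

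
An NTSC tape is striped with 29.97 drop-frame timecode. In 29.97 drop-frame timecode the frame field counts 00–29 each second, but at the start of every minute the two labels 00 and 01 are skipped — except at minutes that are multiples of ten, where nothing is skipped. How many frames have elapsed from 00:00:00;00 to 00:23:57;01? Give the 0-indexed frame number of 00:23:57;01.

43069

Complete 10-minute blocks: 2, each 17982 frames → 35964.
Remaining 3 whole minutes in the current block: 1800 + 2 × 1798 = 5396 frames.
Within the current minute: 57 × 30 + 1 − 2 = 1709 (labels ;00/;01 skipped at this minute). Total = 35964 + 5396 + 1709 = 43069.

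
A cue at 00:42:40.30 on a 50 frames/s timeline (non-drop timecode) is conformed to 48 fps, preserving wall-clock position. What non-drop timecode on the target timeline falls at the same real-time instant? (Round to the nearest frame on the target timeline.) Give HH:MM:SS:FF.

Source frame index: (0×3600 + 42×60 + 40) × 50 + 30 = 128030.
Real time: 128030 / (50) = 12803/5 s.
Target frame: (12803/5) × (48) = 614544/5 ≈ 122908.800 → 122909.
At 48 labels/s: frame 122909 → 00:42:40:29.

00:42:40:29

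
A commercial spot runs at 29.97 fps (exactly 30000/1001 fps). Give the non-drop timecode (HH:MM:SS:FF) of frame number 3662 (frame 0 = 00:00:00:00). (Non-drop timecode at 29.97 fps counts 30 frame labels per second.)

00:02:02:02

3662 ÷ 30 = 122 full seconds, remainder 2 frames.
122 s = 0 h 2 min 2 s.
Timecode: 00:02:02:02.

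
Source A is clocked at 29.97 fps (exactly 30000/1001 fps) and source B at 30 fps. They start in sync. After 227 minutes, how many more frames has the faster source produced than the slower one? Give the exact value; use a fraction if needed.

227 min = 13620 s.
A emits 30000/1001 × 13620 = 408600000/1001 frames; B emits 30 × 13620 = 408600.
Difference = 408600/1001 frames (≈ 408.1918); B is ahead of A.

408600/1001 frames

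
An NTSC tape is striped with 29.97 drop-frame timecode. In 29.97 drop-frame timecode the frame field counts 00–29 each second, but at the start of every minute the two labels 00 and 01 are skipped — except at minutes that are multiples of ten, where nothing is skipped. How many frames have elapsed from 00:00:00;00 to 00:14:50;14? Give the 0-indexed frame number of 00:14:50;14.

26688

As if non-drop at 30 labels/s: (0 × 3600 + 14 × 60 + 50) × 30 + 14 = 26714.
Minute boundaries passed: 14; those not divisible by 10: 14 − 1 = 13; dropped labels = 2 × 13 = 26.
Actual frame index = 26714 − 26 = 26688.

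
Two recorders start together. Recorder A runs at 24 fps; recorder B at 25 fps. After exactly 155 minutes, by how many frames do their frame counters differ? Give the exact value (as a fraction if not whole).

9300 frames

155 min = 9300 s.
A emits 24 × 9300 = 223200 frames; B emits 25 × 9300 = 232500.
Difference = 9300 frames; B is ahead of A.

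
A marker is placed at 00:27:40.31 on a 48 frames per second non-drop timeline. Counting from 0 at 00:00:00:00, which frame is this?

Total seconds to the label: (0 × 3600 + 27 × 60 + 40) = 1660.
Frame index = 1660 × 48 + 31 = 79711.

79711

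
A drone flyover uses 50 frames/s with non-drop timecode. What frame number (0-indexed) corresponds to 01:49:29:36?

Total seconds to the label: (1 × 3600 + 49 × 60 + 29) = 6569.
Frame index = 6569 × 50 + 36 = 328486.

328486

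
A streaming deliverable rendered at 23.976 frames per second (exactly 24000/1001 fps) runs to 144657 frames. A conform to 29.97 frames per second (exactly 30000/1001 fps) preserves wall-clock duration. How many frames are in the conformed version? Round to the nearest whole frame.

Frames at target rate = 144657 × (30000/1001) / (24000/1001) = 723285/4 ≈ 180821.250.
Nearest whole frame: 180821.

180821 frames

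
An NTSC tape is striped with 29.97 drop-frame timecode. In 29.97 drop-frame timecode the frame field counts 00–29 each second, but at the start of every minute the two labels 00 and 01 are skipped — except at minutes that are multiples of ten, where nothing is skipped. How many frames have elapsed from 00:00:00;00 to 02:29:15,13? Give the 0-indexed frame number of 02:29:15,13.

268393

As if non-drop at 30 labels/s: (2 × 3600 + 29 × 60 + 15) × 30 + 13 = 268663.
Minute boundaries passed: 149; those not divisible by 10: 149 − 14 = 135; dropped labels = 2 × 135 = 270.
Actual frame index = 268663 − 270 = 268393.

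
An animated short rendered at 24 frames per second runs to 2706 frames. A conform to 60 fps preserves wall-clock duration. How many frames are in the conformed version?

Target frames = source frames × (target rate / source rate) = 2706 × (60)/(24) = 2706 × 5/2 = 6765.

6765 frames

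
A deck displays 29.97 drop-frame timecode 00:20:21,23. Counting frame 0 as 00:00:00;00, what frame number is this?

36617

Complete 10-minute blocks: 2, each 17982 frames → 35964.
Remaining 0 whole minutes in the current block: 0 frames.
Within the current minute: 21 × 30 + 23 = 653. Total = 35964 + 0 + 653 = 36617.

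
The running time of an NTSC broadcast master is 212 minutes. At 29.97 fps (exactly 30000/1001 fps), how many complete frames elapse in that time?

381218 frames

212 min = 12720 s.
Frames = 12720 × 30000/1001 = 381600000/1001 ≈ 381218.7812.
Complete frames: 381218.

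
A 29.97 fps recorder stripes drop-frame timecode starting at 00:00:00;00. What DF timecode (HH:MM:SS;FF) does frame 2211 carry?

Each 10-minute DF block holds 10 × 60 × 30 − 9 × 2 = 17982 frames. 2211 ÷ 17982 → 0 full blocks, remainder 2211.
Within the partial block the first minute is 1800 frames and each further minute 1798, so 1 further minute boundary passed. Total skipped labels = 18 × 0 + 2 × 1 = 2.
Non-drop label index = 2211 + 2 = 2213; at 30 labels/s that is 00:01:13:23, i.e. DF 00:01:13;23.

00:01:13;23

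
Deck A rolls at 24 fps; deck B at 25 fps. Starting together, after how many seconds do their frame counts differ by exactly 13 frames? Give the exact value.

13 seconds

The gap grows by |25 − 24| = 1 frame per second.
Time for a 13-frame gap: 13 ÷ (1) = 13 s.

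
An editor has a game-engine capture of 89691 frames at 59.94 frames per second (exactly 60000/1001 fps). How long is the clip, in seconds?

Running time = 89691 / (60000/1001) = 1496.34485 s.

1496.34485 seconds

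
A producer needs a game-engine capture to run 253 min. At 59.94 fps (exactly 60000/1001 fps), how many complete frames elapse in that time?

253 min = 15180 s.
Frames = 15180 × 60000/1001 = 82800000/91 ≈ 909890.1099.
Complete frames: 909890.

909890 frames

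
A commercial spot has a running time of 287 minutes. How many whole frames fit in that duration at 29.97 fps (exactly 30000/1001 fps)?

287 min = 17220 s.
Frames = 17220 × 30000/1001 = 73800000/143 ≈ 516083.9161.
Complete frames: 516083.

516083 frames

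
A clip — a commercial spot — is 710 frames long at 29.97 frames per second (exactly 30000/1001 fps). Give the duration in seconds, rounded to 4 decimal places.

23.6903 seconds

Running time = 710 × 1001/30000 = 71071/3000 s ≈ 23.6903 s.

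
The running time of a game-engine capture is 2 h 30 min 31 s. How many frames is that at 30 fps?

2 h 30 min 31 s = 9031 s.
Frames = 9031 × 30 = 270930.

270930 frames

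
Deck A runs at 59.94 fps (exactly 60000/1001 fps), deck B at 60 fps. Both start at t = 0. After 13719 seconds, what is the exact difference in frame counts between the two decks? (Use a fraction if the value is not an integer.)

A emits 60000/1001 × 13719 = 823140000/1001 frames; B emits 60 × 13719 = 823140.
Difference = 823140/1001 frames (≈ 822.3177); B is ahead of A.

823140/1001 frames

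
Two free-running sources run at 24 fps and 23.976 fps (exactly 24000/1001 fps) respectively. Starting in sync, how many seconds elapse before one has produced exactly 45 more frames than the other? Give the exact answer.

The gap grows by |24000/1001 − 24| = 24/1001 frames per second.
Time for a 45-frame gap: 45 ÷ (24/1001) = 1876.875 s.

1876.875 seconds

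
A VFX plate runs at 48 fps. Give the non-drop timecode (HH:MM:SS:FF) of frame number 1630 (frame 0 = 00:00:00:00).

00:00:33:46

1630 ÷ 48 = 33 full seconds, remainder 46 frames.
33 s = 0 h 0 min 33 s.
Timecode: 00:00:33:46.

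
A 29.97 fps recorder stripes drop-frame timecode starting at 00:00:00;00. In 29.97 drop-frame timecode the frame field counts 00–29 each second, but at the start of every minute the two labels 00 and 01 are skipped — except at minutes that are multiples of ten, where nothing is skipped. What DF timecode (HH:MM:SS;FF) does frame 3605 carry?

Ten DF minutes hold 17982 frames, so frame 3605 lies in block 0 (frames 0–17981) with 3605 frames into that block.
The block's first minute is 1800 frames and the rest 1798 each; 3605 frames reaches minute 2, so 0 × 18 + 2 × 2 = 4 labels have been skipped so far.
Adding those back, label number 3605 + 4 = 3609 at 30 labels/s is 120 s + 9 f = 0 h 2 min 0 s frame 9, i.e. 00:02:00;09.

00:02:00;09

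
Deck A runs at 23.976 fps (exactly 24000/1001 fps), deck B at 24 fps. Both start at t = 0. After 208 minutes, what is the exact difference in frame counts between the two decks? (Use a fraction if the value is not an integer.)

208 min = 12480 s.
A emits 24000/1001 × 12480 = 23040000/77 frames; B emits 24 × 12480 = 299520.
Difference = 23040/77 frames (≈ 299.2208); B is ahead of A.

23040/77 frames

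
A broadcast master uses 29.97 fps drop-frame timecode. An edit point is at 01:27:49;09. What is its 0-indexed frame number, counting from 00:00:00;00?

157921

Complete 10-minute blocks: 8, each 17982 frames → 143856.
Remaining 7 whole minutes in the current block: 1800 + 6 × 1798 = 12588 frames.
Within the current minute: 49 × 30 + 9 − 2 = 1477 (labels ;00/;01 skipped at this minute). Total = 143856 + 12588 + 1477 = 157921.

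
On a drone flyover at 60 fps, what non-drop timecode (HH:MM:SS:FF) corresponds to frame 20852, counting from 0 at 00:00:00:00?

00:05:47:32

20852 ÷ 60 = 347 full seconds, remainder 32 frames.
347 s = 0 h 5 min 47 s.
Timecode: 00:05:47:32.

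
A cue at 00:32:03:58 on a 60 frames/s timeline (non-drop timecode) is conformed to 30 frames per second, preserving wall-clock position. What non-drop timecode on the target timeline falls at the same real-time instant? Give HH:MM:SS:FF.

Source frame index: (0×3600 + 32×60 + 3) × 60 + 58 = 115438.
Real time: 115438 / (60) = 57719/30 s.
Target frame: (57719/30) × (30) = 57719.
At 30 labels/s: frame 57719 → 00:32:03:29.

00:32:03:29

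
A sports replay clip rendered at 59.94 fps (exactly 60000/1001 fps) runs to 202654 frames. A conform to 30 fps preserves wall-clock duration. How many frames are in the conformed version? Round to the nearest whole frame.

Frames at target rate = 202654 × (30) / (60000/1001) = 101428327/1000 ≈ 101428.327.
Nearest whole frame: 101428.

101428 frames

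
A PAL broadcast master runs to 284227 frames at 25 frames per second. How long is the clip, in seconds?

Running time = 284227 / (25) = 11369.08 s.

11369.08 seconds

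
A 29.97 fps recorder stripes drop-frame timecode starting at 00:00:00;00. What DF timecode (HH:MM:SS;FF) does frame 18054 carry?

00:10:02;12

Ten DF minutes hold 17982 frames, so frame 18054 lies in block 1 (frames 17982–35963) with 72 frames into that block.
The block's first minute is 1800 frames and the rest 1798 each; 72 frames reaches minute 0, so 1 × 18 + 0 × 2 = 18 labels have been skipped so far.
Adding those back, label number 18054 + 18 = 18072 at 30 labels/s is 602 s + 12 f = 0 h 10 min 2 s frame 12, i.e. 00:10:02;12.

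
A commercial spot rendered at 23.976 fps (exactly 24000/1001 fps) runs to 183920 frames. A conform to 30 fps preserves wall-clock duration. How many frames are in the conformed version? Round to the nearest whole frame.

Frames at target rate = 183920 × (30) / (24000/1001) = 2301299/10 ≈ 230129.900.
Nearest whole frame: 230130.

230130 frames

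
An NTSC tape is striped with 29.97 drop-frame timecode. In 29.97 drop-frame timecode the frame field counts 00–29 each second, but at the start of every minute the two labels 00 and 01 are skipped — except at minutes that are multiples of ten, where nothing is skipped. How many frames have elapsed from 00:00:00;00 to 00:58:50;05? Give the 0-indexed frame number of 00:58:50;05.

Complete 10-minute blocks: 5, each 17982 frames → 89910.
Remaining 8 whole minutes in the current block: 1800 + 7 × 1798 = 14386 frames.
Within the current minute: 50 × 30 + 5 − 2 = 1503 (labels ;00/;01 skipped at this minute). Total = 89910 + 14386 + 1503 = 105799.

105799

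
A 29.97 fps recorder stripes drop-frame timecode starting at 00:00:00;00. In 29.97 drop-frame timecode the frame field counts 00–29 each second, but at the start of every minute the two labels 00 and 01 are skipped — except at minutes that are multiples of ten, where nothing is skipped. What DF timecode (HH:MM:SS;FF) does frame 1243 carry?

00:00:41;13

Ten DF minutes hold 17982 frames, so frame 1243 lies in block 0 (frames 0–17981) with 1243 frames into that block.
The block's first minute is 1800 frames and the rest 1798 each; 1243 frames reaches minute 0, so 0 × 18 + 0 × 2 = 0 labels have been skipped so far.
Adding those back, label number 1243 + 0 = 1243 at 30 labels/s is 41 s + 13 f = 0 h 0 min 41 s frame 13, i.e. 00:00:41;13.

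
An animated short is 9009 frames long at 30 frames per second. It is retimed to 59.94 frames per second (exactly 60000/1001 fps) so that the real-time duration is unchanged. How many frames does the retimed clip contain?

Target frames = source frames × (target rate / source rate) = 9009 × (60000/1001)/(30) = 9009 × 2000/1001 = 18000.

18000 frames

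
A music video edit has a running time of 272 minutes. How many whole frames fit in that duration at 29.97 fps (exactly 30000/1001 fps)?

489110 frames

272 min = 16320 s.
Frames = 16320 × 30000/1001 = 489600000/1001 ≈ 489110.8891.
Complete frames: 489110.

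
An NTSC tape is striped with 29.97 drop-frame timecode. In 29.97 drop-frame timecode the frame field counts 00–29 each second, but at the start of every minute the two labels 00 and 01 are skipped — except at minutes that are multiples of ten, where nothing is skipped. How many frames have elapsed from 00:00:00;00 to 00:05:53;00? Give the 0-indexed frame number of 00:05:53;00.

Complete 10-minute blocks: 0, each 17982 frames → 0.
Remaining 5 whole minutes in the current block: 1800 + 4 × 1798 = 8992 frames.
Within the current minute: 53 × 30 + 0 − 2 = 1588 (labels ;00/;01 skipped at this minute). Total = 0 + 8992 + 1588 = 10580.

10580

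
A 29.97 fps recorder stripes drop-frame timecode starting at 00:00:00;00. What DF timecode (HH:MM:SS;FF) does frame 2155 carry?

Each 10-minute DF block holds 10 × 60 × 30 − 9 × 2 = 17982 frames. 2155 ÷ 17982 → 0 full blocks, remainder 2155.
Within the partial block the first minute is 1800 frames and each further minute 1798, so 1 further minute boundary passed. Total skipped labels = 18 × 0 + 2 × 1 = 2.
Non-drop label index = 2155 + 2 = 2157; at 30 labels/s that is 00:01:11:27, i.e. DF 00:01:11;27.

00:01:11;27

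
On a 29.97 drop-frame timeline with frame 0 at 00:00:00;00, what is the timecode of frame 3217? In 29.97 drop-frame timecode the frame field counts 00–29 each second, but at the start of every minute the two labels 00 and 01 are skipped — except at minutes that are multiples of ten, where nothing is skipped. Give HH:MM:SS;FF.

00:01:47;09

Ten DF minutes hold 17982 frames, so frame 3217 lies in block 0 (frames 0–17981) with 3217 frames into that block.
The block's first minute is 1800 frames and the rest 1798 each; 3217 frames reaches minute 1, so 0 × 18 + 1 × 2 = 2 labels have been skipped so far.
Adding those back, label number 3217 + 2 = 3219 at 30 labels/s is 107 s + 9 f = 0 h 1 min 47 s frame 9, i.e. 00:01:47;09.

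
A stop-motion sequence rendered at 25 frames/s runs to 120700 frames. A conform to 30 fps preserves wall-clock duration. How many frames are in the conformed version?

Target frames = source frames × (target rate / source rate) = 120700 × (30)/(25) = 120700 × 6/5 = 144840.

144840 frames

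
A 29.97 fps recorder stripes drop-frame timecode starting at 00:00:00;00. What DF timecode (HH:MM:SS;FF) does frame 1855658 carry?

Each 10-minute DF block holds 10 × 60 × 30 − 9 × 2 = 17982 frames. 1855658 ÷ 17982 → 103 full blocks, remainder 3512.
Within the partial block the first minute is 1800 frames and each further minute 1798, so 1 further minute boundary passed. Total skipped labels = 18 × 103 + 2 × 1 = 1856.
Non-drop label index = 1855658 + 1856 = 1857514; at 30 labels/s that is 17:11:57:04, i.e. DF 17:11:57;04.

17:11:57;04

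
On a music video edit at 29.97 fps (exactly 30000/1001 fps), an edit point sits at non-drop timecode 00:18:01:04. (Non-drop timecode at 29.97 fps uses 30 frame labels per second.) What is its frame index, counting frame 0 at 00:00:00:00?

frame 32434

Total seconds to the label: (0 × 3600 + 18 × 60 + 1) = 1081.
Frame index = 1081 × 30 + 4 = 32434.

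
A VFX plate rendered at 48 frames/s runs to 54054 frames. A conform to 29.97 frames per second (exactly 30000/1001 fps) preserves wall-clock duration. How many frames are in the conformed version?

Target frames = source frames × (target rate / source rate) = 54054 × (30000/1001)/(48) = 54054 × 625/1001 = 33750.

33750 frames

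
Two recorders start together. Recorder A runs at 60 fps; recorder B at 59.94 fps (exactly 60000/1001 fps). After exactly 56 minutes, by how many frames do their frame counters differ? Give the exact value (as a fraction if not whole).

28800/143 frames

56 min = 3360 s.
A emits 60 × 3360 = 201600 frames; B emits 60000/1001 × 3360 = 28800000/143.
Difference = 28800/143 frames (≈ 201.3986); B is behind A.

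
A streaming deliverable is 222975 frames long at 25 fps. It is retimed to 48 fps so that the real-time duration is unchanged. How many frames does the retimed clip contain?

Target frames = source frames × (target rate / source rate) = 222975 × (48)/(25) = 222975 × 48/25 = 428112.

428112 frames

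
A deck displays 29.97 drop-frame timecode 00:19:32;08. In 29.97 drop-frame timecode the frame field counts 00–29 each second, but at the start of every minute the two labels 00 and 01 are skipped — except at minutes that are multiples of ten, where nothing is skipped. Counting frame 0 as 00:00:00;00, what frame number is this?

35132

As if non-drop at 30 labels/s: (0 × 3600 + 19 × 60 + 32) × 30 + 8 = 35168.
Minute boundaries passed: 19; those not divisible by 10: 19 − 1 = 18; dropped labels = 2 × 18 = 36.
Actual frame index = 35168 − 36 = 35132.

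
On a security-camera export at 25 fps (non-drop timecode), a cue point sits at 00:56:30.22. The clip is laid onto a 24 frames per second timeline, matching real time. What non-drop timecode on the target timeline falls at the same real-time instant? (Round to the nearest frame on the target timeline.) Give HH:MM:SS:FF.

00:56:30:21

Source frame index: (0×3600 + 56×60 + 30) × 25 + 22 = 84772.
Real time: 84772 / (25) = 84772/25 s.
Target frame: (84772/25) × (24) = 2034528/25 ≈ 81381.120 → 81381.
At 24 labels/s: frame 81381 → 00:56:30:21.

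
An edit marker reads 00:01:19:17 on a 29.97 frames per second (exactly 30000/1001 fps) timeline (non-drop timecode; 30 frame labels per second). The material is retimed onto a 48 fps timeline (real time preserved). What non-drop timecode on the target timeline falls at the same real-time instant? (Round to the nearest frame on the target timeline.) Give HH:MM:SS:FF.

Source frame index: (0×3600 + 1×60 + 19) × 30 + 17 = 2387.
Real time: 2387 / (30000/1001) = 2389387/30000 s.
Target frame: (2389387/30000) × (48) = 2389387/625 ≈ 3823.019 → 3823.
At 48 labels/s: frame 3823 → 00:01:19:31.

00:01:19:31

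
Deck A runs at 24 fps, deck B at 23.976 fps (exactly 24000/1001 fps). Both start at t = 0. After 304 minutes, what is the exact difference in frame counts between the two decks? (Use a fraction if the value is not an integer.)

437760/1001 frames

304 min = 18240 s.
A emits 24 × 18240 = 437760 frames; B emits 24000/1001 × 18240 = 437760000/1001.
Difference = 437760/1001 frames (≈ 437.3227); B is behind A.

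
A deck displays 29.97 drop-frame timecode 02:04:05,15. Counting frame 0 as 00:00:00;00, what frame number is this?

As if non-drop at 30 labels/s: (2 × 3600 + 4 × 60 + 5) × 30 + 15 = 223365.
Minute boundaries passed: 124; those not divisible by 10: 124 − 12 = 112; dropped labels = 2 × 112 = 224.
Actual frame index = 223365 − 224 = 223141.

223141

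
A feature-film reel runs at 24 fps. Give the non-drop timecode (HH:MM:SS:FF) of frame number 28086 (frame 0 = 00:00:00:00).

28086 ÷ 24 = 1170 full seconds, remainder 6 frames.
1170 s = 0 h 19 min 30 s.
Timecode: 00:19:30:06.

00:19:30:06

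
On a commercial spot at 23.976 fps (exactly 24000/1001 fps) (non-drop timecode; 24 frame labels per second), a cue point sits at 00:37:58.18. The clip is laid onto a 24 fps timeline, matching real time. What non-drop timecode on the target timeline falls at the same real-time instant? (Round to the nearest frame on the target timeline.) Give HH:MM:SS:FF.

00:38:01:01

Source frame index: (0×3600 + 37×60 + 58) × 24 + 18 = 54690.
Real time: 54690 / (24000/1001) = 1824823/800 s.
Target frame: (1824823/800) × (24) = 5474469/100 ≈ 54744.690 → 54745.
At 24 labels/s: frame 54745 → 00:38:01:01.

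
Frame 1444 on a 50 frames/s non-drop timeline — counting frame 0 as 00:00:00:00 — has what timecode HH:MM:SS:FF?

1444 ÷ 50 = 28 full seconds, remainder 44 frames.
28 s = 0 h 0 min 28 s.
Timecode: 00:00:28:44.

00:00:28:44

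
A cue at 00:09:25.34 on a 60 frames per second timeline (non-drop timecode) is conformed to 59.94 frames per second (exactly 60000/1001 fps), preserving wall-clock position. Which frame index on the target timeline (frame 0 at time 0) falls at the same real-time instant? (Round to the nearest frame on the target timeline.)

Source frame index: (0×3600 + 9×60 + 25) × 60 + 34 = 33934.
Real time: 33934 / (60) = 16967/30 s.
Target frame: (16967/30) × (60000/1001) = 33934000/1001 ≈ 33900.100 → 33900.

frame 33900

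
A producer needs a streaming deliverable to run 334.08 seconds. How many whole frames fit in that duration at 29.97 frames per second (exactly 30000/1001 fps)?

10012 frames

Frames = 334.08 × 30000/1001 = 10022400/1001 ≈ 10012.3876.
Complete frames: 10012.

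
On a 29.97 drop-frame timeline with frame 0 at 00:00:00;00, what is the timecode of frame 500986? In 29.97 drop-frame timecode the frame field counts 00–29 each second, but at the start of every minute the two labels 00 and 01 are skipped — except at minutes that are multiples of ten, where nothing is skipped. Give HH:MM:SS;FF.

Ten DF minutes hold 17982 frames, so frame 500986 lies in block 27 (frames 485514–503495) with 15472 frames into that block.
The block's first minute is 1800 frames and the rest 1798 each; 15472 frames reaches minute 8, so 27 × 18 + 8 × 2 = 502 labels have been skipped so far.
Adding those back, label number 500986 + 502 = 501488 at 30 labels/s is 16716 s + 8 f = 4 h 38 min 36 s frame 8, i.e. 04:38:36;08.

04:38:36;08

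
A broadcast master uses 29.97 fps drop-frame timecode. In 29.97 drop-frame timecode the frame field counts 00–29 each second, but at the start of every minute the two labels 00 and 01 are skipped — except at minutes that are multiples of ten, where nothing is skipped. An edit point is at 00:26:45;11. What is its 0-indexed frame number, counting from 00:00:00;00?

As if non-drop at 30 labels/s: (0 × 3600 + 26 × 60 + 45) × 30 + 11 = 48161.
Minute boundaries passed: 26; those not divisible by 10: 26 − 2 = 24; dropped labels = 2 × 24 = 48.
Actual frame index = 48161 − 48 = 48113.

48113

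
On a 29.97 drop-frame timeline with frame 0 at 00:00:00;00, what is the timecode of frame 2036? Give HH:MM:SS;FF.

Ten DF minutes hold 17982 frames, so frame 2036 lies in block 0 (frames 0–17981) with 2036 frames into that block.
The block's first minute is 1800 frames and the rest 1798 each; 2036 frames reaches minute 1, so 0 × 18 + 1 × 2 = 2 labels have been skipped so far.
Adding those back, label number 2036 + 2 = 2038 at 30 labels/s is 67 s + 28 f = 0 h 1 min 7 s frame 28, i.e. 00:01:07;28.

00:01:07;28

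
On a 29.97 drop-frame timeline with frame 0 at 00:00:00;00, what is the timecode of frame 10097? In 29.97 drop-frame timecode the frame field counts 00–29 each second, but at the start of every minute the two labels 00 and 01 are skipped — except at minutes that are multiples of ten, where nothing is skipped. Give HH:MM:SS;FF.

00:05:36;27

Ten DF minutes hold 17982 frames, so frame 10097 lies in block 0 (frames 0–17981) with 10097 frames into that block.
The block's first minute is 1800 frames and the rest 1798 each; 10097 frames reaches minute 5, so 0 × 18 + 5 × 2 = 10 labels have been skipped so far.
Adding those back, label number 10097 + 10 = 10107 at 30 labels/s is 336 s + 27 f = 0 h 5 min 36 s frame 27, i.e. 00:05:36;27.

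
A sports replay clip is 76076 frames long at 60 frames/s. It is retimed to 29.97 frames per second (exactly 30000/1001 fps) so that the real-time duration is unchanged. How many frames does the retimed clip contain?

Target frames = source frames × (target rate / source rate) = 76076 × (30000/1001)/(60) = 76076 × 500/1001 = 38000.

38000 frames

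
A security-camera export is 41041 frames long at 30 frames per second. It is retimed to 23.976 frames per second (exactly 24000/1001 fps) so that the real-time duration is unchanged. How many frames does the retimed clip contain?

Target frames = source frames × (target rate / source rate) = 41041 × (24000/1001)/(30) = 41041 × 800/1001 = 32800.

32800 frames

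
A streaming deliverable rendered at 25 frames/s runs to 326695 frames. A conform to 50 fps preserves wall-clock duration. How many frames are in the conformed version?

653390 frames

Frames at target rate = 326695 × (50) / (25) = 653390.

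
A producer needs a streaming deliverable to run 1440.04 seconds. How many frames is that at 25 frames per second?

Frames = 1440.04 × 25 = 36001.

36001 frames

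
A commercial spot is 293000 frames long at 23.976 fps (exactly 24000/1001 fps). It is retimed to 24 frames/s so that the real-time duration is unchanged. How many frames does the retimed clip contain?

Target frames = source frames × (target rate / source rate) = 293000 × (24)/(24000/1001) = 293000 × 1001/1000 = 293293.

293293 frames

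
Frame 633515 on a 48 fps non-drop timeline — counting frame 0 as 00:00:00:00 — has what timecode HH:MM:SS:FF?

633515 ÷ 48 = 13198 full seconds, remainder 11 frames.
13198 s = 3 h 39 min 58 s.
Timecode: 03:39:58:11.

03:39:58:11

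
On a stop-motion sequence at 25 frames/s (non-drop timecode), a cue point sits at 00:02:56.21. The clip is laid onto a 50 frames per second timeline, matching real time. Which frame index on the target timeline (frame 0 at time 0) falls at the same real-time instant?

Source frame index: (0×3600 + 2×60 + 56) × 25 + 21 = 4421.
Real time: 4421 / (25) = 4421/25 s.
Target frame: (4421/25) × (50) = 8842.

frame 8842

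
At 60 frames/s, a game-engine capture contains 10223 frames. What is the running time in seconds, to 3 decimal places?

170.383 seconds

Running time = 10223 × 1/60 = 10223/60 s ≈ 170.383 s.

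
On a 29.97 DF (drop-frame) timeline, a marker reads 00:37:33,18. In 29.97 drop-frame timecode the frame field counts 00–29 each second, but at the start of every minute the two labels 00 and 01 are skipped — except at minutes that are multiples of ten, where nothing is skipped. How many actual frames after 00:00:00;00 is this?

Complete 10-minute blocks: 3, each 17982 frames → 53946.
Remaining 7 whole minutes in the current block: 1800 + 6 × 1798 = 12588 frames.
Within the current minute: 33 × 30 + 18 − 2 = 1006 (labels ;00/;01 skipped at this minute). Total = 53946 + 12588 + 1006 = 67540.

67540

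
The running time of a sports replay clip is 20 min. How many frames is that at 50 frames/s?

60000 frames

20 min = 1200 s.
Frames = 1200 × 50 = 60000.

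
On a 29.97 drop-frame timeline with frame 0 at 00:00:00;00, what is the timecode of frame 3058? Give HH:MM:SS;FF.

Each 10-minute DF block holds 10 × 60 × 30 − 9 × 2 = 17982 frames. 3058 ÷ 17982 → 0 full blocks, remainder 3058.
Within the partial block the first minute is 1800 frames and each further minute 1798, so 1 further minute boundary passed. Total skipped labels = 18 × 0 + 2 × 1 = 2.
Non-drop label index = 3058 + 2 = 3060; at 30 labels/s that is 00:01:42:00, i.e. DF 00:01:42;00.

00:01:42;00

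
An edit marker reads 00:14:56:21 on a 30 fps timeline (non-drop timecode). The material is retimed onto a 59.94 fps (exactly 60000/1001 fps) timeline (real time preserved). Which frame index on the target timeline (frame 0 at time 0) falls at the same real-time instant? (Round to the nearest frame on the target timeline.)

frame 53748

Source frame index: (0×3600 + 14×60 + 56) × 30 + 21 = 26901.
Real time: 26901 / (30) = 8967/10 s.
Target frame: (8967/10) × (60000/1001) = 7686000/143 ≈ 53748.252 → 53748.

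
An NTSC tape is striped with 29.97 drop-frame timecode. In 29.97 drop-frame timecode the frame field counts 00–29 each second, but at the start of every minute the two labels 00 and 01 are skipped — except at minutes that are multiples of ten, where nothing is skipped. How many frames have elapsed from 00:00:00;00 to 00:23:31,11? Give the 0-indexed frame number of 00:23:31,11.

42299

Complete 10-minute blocks: 2, each 17982 frames → 35964.
Remaining 3 whole minutes in the current block: 1800 + 2 × 1798 = 5396 frames.
Within the current minute: 31 × 30 + 11 − 2 = 939 (labels ;00/;01 skipped at this minute). Total = 35964 + 5396 + 939 = 42299.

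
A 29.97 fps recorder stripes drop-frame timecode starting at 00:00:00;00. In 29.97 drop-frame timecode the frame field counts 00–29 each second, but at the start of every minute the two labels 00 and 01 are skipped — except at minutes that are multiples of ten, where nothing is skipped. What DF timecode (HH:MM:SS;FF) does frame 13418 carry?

Each 10-minute DF block holds 10 × 60 × 30 − 9 × 2 = 17982 frames. 13418 ÷ 17982 → 0 full blocks, remainder 13418.
Within the partial block the first minute is 1800 frames and each further minute 1798, so 7 further minute boundaries passed. Total skipped labels = 18 × 0 + 2 × 7 = 14.
Non-drop label index = 13418 + 14 = 13432; at 30 labels/s that is 00:07:27:22, i.e. DF 00:07:27;22.

00:07:27;22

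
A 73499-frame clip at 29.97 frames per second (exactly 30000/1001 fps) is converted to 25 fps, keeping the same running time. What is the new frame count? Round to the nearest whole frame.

Frames at target rate = 73499 × (25) / (30000/1001) = 73572499/1200 ≈ 61310.416.
Nearest whole frame: 61310.

61310 frames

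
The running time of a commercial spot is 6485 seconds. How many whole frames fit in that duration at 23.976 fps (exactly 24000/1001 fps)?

155484 frames

Frames = 6485 × 24000/1001 = 155640000/1001 ≈ 155484.5155.
Complete frames: 155484.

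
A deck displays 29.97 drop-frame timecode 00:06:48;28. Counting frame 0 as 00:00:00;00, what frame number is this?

12256

As if non-drop at 30 labels/s: (0 × 3600 + 6 × 60 + 48) × 30 + 28 = 12268.
Minute boundaries passed: 6; those not divisible by 10: 6 − 0 = 6; dropped labels = 2 × 6 = 12.
Actual frame index = 12268 − 12 = 12256.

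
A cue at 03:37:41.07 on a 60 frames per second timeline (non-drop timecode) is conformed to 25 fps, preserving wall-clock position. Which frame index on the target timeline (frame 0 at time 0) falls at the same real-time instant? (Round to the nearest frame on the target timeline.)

Source frame index: (3×3600 + 37×60 + 41) × 60 + 7 = 783667.
Real time: 783667 / (60) = 783667/60 s.
Target frame: (783667/60) × (25) = 3918335/12 ≈ 326527.917 → 326528.

frame 326528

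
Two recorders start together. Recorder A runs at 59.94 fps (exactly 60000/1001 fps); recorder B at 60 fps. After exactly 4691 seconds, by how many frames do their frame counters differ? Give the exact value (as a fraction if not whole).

281460/1001 frames

A emits 60000/1001 × 4691 = 281460000/1001 frames; B emits 60 × 4691 = 281460.
Difference = 281460/1001 frames (≈ 281.1788); B is ahead of A.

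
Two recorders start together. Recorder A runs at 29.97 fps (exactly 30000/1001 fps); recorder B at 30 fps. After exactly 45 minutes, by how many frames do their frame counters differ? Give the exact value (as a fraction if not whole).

45 min = 2700 s.
A emits 30000/1001 × 2700 = 81000000/1001 frames; B emits 30 × 2700 = 81000.
Difference = 81000/1001 frames (≈ 80.9191); B is ahead of A.

81000/1001 frames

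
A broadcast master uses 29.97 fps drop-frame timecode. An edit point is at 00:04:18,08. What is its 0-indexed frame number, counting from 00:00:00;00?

Complete 10-minute blocks: 0, each 17982 frames → 0.
Remaining 4 whole minutes in the current block: 1800 + 3 × 1798 = 7194 frames.
Within the current minute: 18 × 30 + 8 − 2 = 546 (labels ;00/;01 skipped at this minute). Total = 0 + 7194 + 546 = 7740.

7740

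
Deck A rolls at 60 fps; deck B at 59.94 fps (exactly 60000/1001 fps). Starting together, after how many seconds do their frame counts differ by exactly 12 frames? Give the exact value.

200.2 seconds

The gap grows by |60000/1001 − 60| = 60/1001 frames per second.
Time for a 12-frame gap: 12 ÷ (60/1001) = 200.2 s.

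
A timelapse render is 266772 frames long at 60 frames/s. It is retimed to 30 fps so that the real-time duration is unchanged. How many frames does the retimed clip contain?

Target frames = source frames × (target rate / source rate) = 266772 × (30)/(60) = 266772 × 1/2 = 133386.

133386 frames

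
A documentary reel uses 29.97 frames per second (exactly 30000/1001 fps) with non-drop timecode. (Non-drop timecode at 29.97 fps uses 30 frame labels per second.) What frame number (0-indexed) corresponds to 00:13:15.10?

frame 23860

Total seconds to the label: (0 × 3600 + 13 × 60 + 15) = 795.
Frame index = 795 × 30 + 10 = 23860.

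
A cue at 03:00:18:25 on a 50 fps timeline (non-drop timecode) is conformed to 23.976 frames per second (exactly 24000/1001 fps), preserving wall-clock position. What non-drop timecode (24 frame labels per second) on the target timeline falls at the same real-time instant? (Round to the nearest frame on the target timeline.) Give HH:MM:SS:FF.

03:00:07:17

Source frame index: (3×3600 + 0×60 + 18) × 50 + 25 = 540925.
Real time: 540925 / (50) = 21637/2 s.
Target frame: (21637/2) × (24000/1001) = 3372000/13 ≈ 259384.615 → 259385.
At 24 labels/s: frame 259385 → 03:00:07:17.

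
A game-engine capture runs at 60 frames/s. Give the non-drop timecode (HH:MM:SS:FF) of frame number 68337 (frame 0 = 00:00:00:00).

00:18:58:57

68337 ÷ 60 = 1138 full seconds, remainder 57 frames.
1138 s = 0 h 18 min 58 s.
Timecode: 00:18:58:57.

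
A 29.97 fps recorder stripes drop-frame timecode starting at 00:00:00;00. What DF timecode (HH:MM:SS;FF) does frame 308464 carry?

02:51:32;12

Ten DF minutes hold 17982 frames, so frame 308464 lies in block 17 (frames 305694–323675) with 2770 frames into that block.
The block's first minute is 1800 frames and the rest 1798 each; 2770 frames reaches minute 1, so 17 × 18 + 1 × 2 = 308 labels have been skipped so far.
Adding those back, label number 308464 + 308 = 308772 at 30 labels/s is 10292 s + 12 f = 2 h 51 min 32 s frame 12, i.e. 02:51:32;12.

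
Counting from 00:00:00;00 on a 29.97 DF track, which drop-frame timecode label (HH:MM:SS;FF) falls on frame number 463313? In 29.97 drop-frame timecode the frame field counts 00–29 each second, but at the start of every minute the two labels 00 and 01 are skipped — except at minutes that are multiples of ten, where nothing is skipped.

Ten DF minutes hold 17982 frames, so frame 463313 lies in block 25 (frames 449550–467531) with 13763 frames into that block.
The block's first minute is 1800 frames and the rest 1798 each; 13763 frames reaches minute 7, so 25 × 18 + 7 × 2 = 464 labels have been skipped so far.
Adding those back, label number 463313 + 464 = 463777 at 30 labels/s is 15459 s + 7 f = 4 h 17 min 39 s frame 7, i.e. 04:17:39;07.

04:17:39;07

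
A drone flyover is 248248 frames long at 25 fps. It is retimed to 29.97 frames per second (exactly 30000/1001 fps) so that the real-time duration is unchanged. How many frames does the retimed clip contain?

Target frames = source frames × (target rate / source rate) = 248248 × (30000/1001)/(25) = 248248 × 1200/1001 = 297600.

297600 frames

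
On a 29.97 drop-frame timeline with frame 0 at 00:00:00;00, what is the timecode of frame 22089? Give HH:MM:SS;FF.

00:12:17;01

Each 10-minute DF block holds 10 × 60 × 30 − 9 × 2 = 17982 frames. 22089 ÷ 17982 → 1 full block, remainder 4107.
Within the partial block the first minute is 1800 frames and each further minute 1798, so 2 further minute boundaries passed. Total skipped labels = 18 × 1 + 2 × 2 = 22.
Non-drop label index = 22089 + 22 = 22111; at 30 labels/s that is 00:12:17:01, i.e. DF 00:12:17;01.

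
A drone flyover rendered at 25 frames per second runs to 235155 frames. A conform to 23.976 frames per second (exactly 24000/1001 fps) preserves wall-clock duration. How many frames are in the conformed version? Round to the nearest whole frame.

Frames at target rate = 235155 × (24000/1001) / (25) = 225748800/1001 ≈ 225523.277.
Nearest whole frame: 225523.

225523 frames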